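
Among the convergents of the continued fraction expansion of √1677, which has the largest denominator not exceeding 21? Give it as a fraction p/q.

√1677 = [40; 1, 19, 2, 19, 1, 80, …] (period length 6).
Convergents:
  p_0/q_0 = 40/1
  p_1/q_1 = 41/1
  p_2/q_2 = 819/20
  p_3/q_3 = 1679/41
q_2 = 20 ≤ 21 < 41 = q_3, so the answer is 819/20.

819/20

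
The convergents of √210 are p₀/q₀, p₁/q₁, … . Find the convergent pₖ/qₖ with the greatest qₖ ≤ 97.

826/57

√210 = [14; 2, 28, …] (period length 2).
Convergents:
  p_0/q_0 = 14/1
  p_1/q_1 = 29/2
  p_2/q_2 = 826/57
  p_3/q_3 = 1681/116
q_2 = 57 ≤ 97 < 116 = q_3, so the answer is 826/57.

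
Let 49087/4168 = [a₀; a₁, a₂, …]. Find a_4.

49087 = 11·4168 + 3239   →  a_0 = 11
4168 = 1·3239 + 929   →  a_1 = 1
3239 = 3·929 + 452   →  a_2 = 3
929 = 2·452 + 25   →  a_3 = 2
452 = 18·25 + 2   →  a_4 = 18

18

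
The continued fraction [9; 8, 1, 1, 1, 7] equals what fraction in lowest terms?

Using pₖ = aₖpₖ₋₁ + pₖ₋₂ and qₖ = aₖqₖ₋₁ + qₖ₋₂:
  k=0: a=9, p=9, q=1
  k=1: a=8, p=73, q=8
  k=2: a=1, p=82, q=9
  k=3: a=1, p=155, q=17
  k=4: a=1, p=237, q=26
  k=5: a=7, p=1814, q=199

1814/199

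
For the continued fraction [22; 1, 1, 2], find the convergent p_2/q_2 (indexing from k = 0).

45/2

Using pₖ = aₖpₖ₋₁ + pₖ₋₂, qₖ = aₖqₖ₋₁ + qₖ₋₂ (with p₋₁=1, p₋₂=0, q₋₁=0, q₋₂=1):
  k=0: a=22, p=22, q=1
  k=1: a=1, p=23, q=1
  k=2: a=1, p=45, q=2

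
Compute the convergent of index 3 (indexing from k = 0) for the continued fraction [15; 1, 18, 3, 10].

Using pₖ = aₖpₖ₋₁ + pₖ₋₂, qₖ = aₖqₖ₋₁ + qₖ₋₂ (with p₋₁=1, p₋₂=0, q₋₁=0, q₋₂=1):
  k=0: a=15, p=15, q=1
  k=1: a=1, p=16, q=1
  k=2: a=18, p=303, q=19
  k=3: a=3, p=925, q=58

925/58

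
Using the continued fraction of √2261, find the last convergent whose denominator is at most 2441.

90868/1911

√2261 = [47; 1, 1, 4, 1, 1, 94, …] (period length 6).
Convergents:
  p_0/q_0 = 47/1
  p_1/q_1 = 48/1
  p_2/q_2 = 95/2
  p_3/q_3 = 428/9
  p_4/q_4 = 523/11
  p_5/q_5 = 951/20
  p_6/q_6 = 89917/1891
  p_7/q_7 = 90868/1911
  p_8/q_8 = 180785/3802
q_7 = 1911 ≤ 2441 < 3802 = q_8, so the answer is 90868/1911.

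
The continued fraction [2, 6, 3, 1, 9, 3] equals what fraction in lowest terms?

Fold from the inside: start with 3/1.
  9 + 1/3 = 28/3
  1 + 3/28 = 31/28
  3 + 28/31 = 121/31
  6 + 31/121 = 757/121
  2 + 121/757 = 1635/757

1635/757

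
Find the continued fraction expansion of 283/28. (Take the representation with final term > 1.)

[10; 9, 3]

283 = 10*28 + 3
28 = 9*3 + 1
3 = 3*1 + 0  (stop)
So 283/28 = [10; 9, 3].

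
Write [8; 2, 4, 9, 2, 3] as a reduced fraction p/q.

Using pₖ = aₖpₖ₋₁ + pₖ₋₂ and qₖ = aₖqₖ₋₁ + qₖ₋₂:
  k=0: a=8, p=8, q=1
  k=1: a=2, p=17, q=2
  k=2: a=4, p=76, q=9
  k=3: a=9, p=701, q=83
  k=4: a=2, p=1478, q=175
  k=5: a=3, p=5135, q=608

5135/608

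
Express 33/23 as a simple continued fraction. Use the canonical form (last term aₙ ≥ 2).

33 = 1·23 + 10
23 = 2·10 + 3
10 = 3·3 + 1
3 = 3·1 + 0  (stop)
So 33/23 = [1; 2, 3, 3].

[1; 2, 3, 3]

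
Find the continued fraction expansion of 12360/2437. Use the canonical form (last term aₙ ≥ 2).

[5; 13, 1, 12, 2, 6]

12360 = 5×2437 + 175
2437 = 13×175 + 162
175 = 1×162 + 13
162 = 12×13 + 6
13 = 2×6 + 1
6 = 6×1 + 0  (stop)
So 12360/2437 = [5; 13, 1, 12, 2, 6].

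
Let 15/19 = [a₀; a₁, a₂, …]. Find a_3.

15 = 0·19 + 15   →  a_0 = 0
19 = 1·15 + 4   →  a_1 = 1
15 = 3·4 + 3   →  a_2 = 3
4 = 1·3 + 1   →  a_3 = 1

1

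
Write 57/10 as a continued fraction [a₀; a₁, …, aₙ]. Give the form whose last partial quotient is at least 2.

57 = 5·10 + 7
10 = 1·7 + 3
7 = 2·3 + 1
3 = 3·1 + 0  (stop)
So 57/10 = [5; 1, 2, 3].

[5; 1, 2, 3]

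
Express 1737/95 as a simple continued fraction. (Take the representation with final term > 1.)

[18; 3, 1, 1, 13]

1737 = 18×95 + 27
95 = 3×27 + 14
27 = 1×14 + 13
14 = 1×13 + 1
13 = 13×1 + 0  (stop)
So 1737/95 = [18; 3, 1, 1, 13].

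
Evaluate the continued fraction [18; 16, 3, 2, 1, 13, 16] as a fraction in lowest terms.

Using pₖ = aₖpₖ₋₁ + pₖ₋₂ and qₖ = aₖqₖ₋₁ + qₖ₋₂:
  k=0: a=18, p=18, q=1
  k=1: a=16, p=289, q=16
  k=2: a=3, p=885, q=49
  k=3: a=2, p=2059, q=114
  k=4: a=1, p=2944, q=163
  k=5: a=13, p=40331, q=2233
  k=6: a=16, p=648240, q=35891

648240/35891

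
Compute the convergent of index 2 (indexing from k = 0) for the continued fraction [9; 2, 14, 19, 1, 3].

275/29

Using pₖ = aₖpₖ₋₁ + pₖ₋₂, qₖ = aₖqₖ₋₁ + qₖ₋₂ (with p₋₁=1, p₋₂=0, q₋₁=0, q₋₂=1):
  k=0: a=9, p=9, q=1
  k=1: a=2, p=19, q=2
  k=2: a=14, p=275, q=29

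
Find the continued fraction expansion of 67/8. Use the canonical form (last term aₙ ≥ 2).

67 = 8·8 + 3
8 = 2·3 + 2
3 = 1·2 + 1
2 = 2·1 + 0  (stop)
So 67/8 = [8; 2, 1, 2].

[8; 2, 1, 2]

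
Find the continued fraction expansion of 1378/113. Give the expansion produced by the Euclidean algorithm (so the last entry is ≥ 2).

1378 = 12×113 + 22
113 = 5×22 + 3
22 = 7×3 + 1
3 = 3×1 + 0  (stop)
So 1378/113 = [12; 5, 7, 3].

[12; 5, 7, 3]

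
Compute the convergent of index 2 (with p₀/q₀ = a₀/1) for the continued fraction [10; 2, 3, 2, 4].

Using pₖ = aₖpₖ₋₁ + pₖ₋₂, qₖ = aₖqₖ₋₁ + qₖ₋₂ (with p₋₁=1, p₋₂=0, q₋₁=0, q₋₂=1):
  k=0: a=10, p=10, q=1
  k=1: a=2, p=21, q=2
  k=2: a=3, p=73, q=7

73/7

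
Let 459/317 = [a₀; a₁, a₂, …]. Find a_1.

2

459 = 1·317 + 142   →  a_0 = 1
317 = 2·142 + 33   →  a_1 = 2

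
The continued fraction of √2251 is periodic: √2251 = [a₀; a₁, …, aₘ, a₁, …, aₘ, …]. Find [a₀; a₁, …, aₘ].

[47; 2, 4, 47, 4, 2, 94]

a₀ = ⌊√2251⌋ = 47.
With m₀=0, d₀=1 and mₖ₊₁ = dₖaₖ − mₖ, dₖ₊₁ = (n − mₖ₊₁²)/dₖ, aₖ₊₁ = ⌊(a₀+mₖ₊₁)/dₖ₊₁⌋:
  k=1: m=47, d=42, a=2
  k=2: m=37, d=21, a=4
  k=3: m=47, d=2, a=47
  k=4: m=47, d=21, a=4
  k=5: m=37, d=42, a=2
  k=6: m=47, d=1, a=94
d=1 and a=2a₀=94 at k=6, so the next step gives (m, d) = (47, 42) again — its k=1 value — and the period has length 6.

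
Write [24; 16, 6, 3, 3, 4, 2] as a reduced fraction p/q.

Using pₖ = aₖpₖ₋₁ + pₖ₋₂ and qₖ = aₖqₖ₋₁ + qₖ₋₂:
  k=0: a=24, p=24, q=1
  k=1: a=16, p=385, q=16
  k=2: a=6, p=2334, q=97
  k=3: a=3, p=7387, q=307
  k=4: a=3, p=24495, q=1018
  k=5: a=4, p=105367, q=4379
  k=6: a=2, p=235229, q=9776

235229/9776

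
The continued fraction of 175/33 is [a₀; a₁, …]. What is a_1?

3

175 = 5·33 + 10   →  a_0 = 5
33 = 3·10 + 3   →  a_1 = 3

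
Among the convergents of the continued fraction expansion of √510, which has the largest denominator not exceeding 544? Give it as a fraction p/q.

12082/535

√510 = [22; 1, 1, 2, 1, 1, 44, …] (period length 6).
Convergents:
  p_0/q_0 = 22/1
  p_1/q_1 = 23/1
  p_2/q_2 = 45/2
  p_3/q_3 = 113/5
  p_4/q_4 = 158/7
  p_5/q_5 = 271/12
  p_6/q_6 = 12082/535
  p_7/q_7 = 12353/547
q_6 = 535 ≤ 544 < 547 = q_7, so the answer is 12082/535.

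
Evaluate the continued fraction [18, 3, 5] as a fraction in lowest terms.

293/16

Using pₖ = aₖpₖ₋₁ + pₖ₋₂ and qₖ = aₖqₖ₋₁ + qₖ₋₂:
  k=0: a=18, p=18, q=1
  k=1: a=3, p=55, q=3
  k=2: a=5, p=293, q=16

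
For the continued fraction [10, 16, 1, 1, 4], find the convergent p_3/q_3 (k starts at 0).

Using pₖ = aₖpₖ₋₁ + pₖ₋₂, qₖ = aₖqₖ₋₁ + qₖ₋₂ (with p₋₁=1, p₋₂=0, q₋₁=0, q₋₂=1):
  k=0: a=10, p=10, q=1
  k=1: a=16, p=161, q=16
  k=2: a=1, p=171, q=17
  k=3: a=1, p=332, q=33

332/33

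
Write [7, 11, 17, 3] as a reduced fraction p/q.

4077/575

Fold from the inside: start with 3/1.
  17 + 1/3 = 52/3
  11 + 3/52 = 575/52
  7 + 52/575 = 4077/575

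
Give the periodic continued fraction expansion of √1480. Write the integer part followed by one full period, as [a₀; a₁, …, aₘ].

[38; 2, 8, 19, 8, 2, 76]

a₀ = ⌊√1480⌋ = 38.
With m₀=0, d₀=1 and mₖ₊₁ = dₖaₖ − mₖ, dₖ₊₁ = (n − mₖ₊₁²)/dₖ, aₖ₊₁ = ⌊(a₀+mₖ₊₁)/dₖ₊₁⌋:
  k=1: m=38, d=36, a=2
  k=2: m=34, d=9, a=8
  k=3: m=38, d=4, a=19
  k=4: m=38, d=9, a=8
  k=5: m=34, d=36, a=2
  k=6: m=38, d=1, a=76
d=1 and a=2a₀=76 at k=6, so the next step gives (m, d) = (38, 36) again — its k=1 value — and the period has length 6.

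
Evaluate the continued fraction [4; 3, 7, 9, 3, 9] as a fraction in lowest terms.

25159/5826

Using pₖ = aₖpₖ₋₁ + pₖ₋₂ and qₖ = aₖqₖ₋₁ + qₖ₋₂:
  k=0: a=4, p=4, q=1
  k=1: a=3, p=13, q=3
  k=2: a=7, p=95, q=22
  k=3: a=9, p=868, q=201
  k=4: a=3, p=2699, q=625
  k=5: a=9, p=25159, q=5826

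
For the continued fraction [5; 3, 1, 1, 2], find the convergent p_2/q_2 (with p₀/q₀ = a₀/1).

Using pₖ = aₖpₖ₋₁ + pₖ₋₂, qₖ = aₖqₖ₋₁ + qₖ₋₂ (with p₋₁=1, p₋₂=0, q₋₁=0, q₋₂=1):
  k=0: a=5, p=5, q=1
  k=1: a=3, p=16, q=3
  k=2: a=1, p=21, q=4

21/4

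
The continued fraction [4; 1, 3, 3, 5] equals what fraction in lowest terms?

Using pₖ = aₖpₖ₋₁ + pₖ₋₂ and qₖ = aₖqₖ₋₁ + qₖ₋₂:
  k=0: a=4, p=4, q=1
  k=1: a=1, p=5, q=1
  k=2: a=3, p=19, q=4
  k=3: a=3, p=62, q=13
  k=4: a=5, p=329, q=69

329/69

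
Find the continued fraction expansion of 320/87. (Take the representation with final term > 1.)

[3; 1, 2, 9, 3]

320 = 3*87 + 59
87 = 1*59 + 28
59 = 2*28 + 3
28 = 9*3 + 1
3 = 3*1 + 0  (stop)
So 320/87 = [3; 1, 2, 9, 3].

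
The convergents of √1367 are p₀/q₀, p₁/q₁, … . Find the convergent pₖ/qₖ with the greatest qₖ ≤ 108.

√1367 = [36; 1, 35, 1, 72, …] (period length 4).
Convergents:
  p_0/q_0 = 36/1
  p_1/q_1 = 37/1
  p_2/q_2 = 1331/36
  p_3/q_3 = 1368/37
  p_4/q_4 = 99827/2700
q_3 = 37 ≤ 108 < 2700 = q_4, so the answer is 1368/37.

1368/37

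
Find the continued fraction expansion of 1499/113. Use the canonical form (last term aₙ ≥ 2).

1499 = 13·113 + 30
113 = 3·30 + 23
30 = 1·23 + 7
23 = 3·7 + 2
7 = 3·2 + 1
2 = 2·1 + 0  (stop)
So 1499/113 = [13; 3, 1, 3, 3, 2].

[13; 3, 1, 3, 3, 2]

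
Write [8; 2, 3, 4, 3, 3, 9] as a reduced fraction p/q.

Using pₖ = aₖpₖ₋₁ + pₖ₋₂ and qₖ = aₖqₖ₋₁ + qₖ₋₂:
  k=0: a=8, p=8, q=1
  k=1: a=2, p=17, q=2
  k=2: a=3, p=59, q=7
  k=3: a=4, p=253, q=30
  k=4: a=3, p=818, q=97
  k=5: a=3, p=2707, q=321
  k=6: a=9, p=25181, q=2986

25181/2986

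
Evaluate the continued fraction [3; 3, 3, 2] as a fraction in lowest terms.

76/23

Fold from the inside: start with 2/1.
  3 + 1/2 = 7/2
  3 + 2/7 = 23/7
  3 + 7/23 = 76/23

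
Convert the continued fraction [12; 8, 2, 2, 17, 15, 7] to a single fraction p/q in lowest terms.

Fold from the inside: start with 7/1.
  15 + 1/7 = 106/7
  17 + 7/106 = 1809/106
  2 + 106/1809 = 3724/1809
  2 + 1809/3724 = 9257/3724
  8 + 3724/9257 = 77780/9257
  12 + 9257/77780 = 942617/77780

942617/77780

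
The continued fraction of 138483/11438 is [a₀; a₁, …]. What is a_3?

138483 = 12·11438 + 1227   →  a_0 = 12
11438 = 9·1227 + 395   →  a_1 = 9
1227 = 3·395 + 42   →  a_2 = 3
395 = 9·42 + 17   →  a_3 = 9

9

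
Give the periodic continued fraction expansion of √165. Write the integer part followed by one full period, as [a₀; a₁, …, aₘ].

a₀ = ⌊√165⌋ = 12.
With m₀=0, d₀=1 and mₖ₊₁ = dₖaₖ − mₖ, dₖ₊₁ = (n − mₖ₊₁²)/dₖ, aₖ₊₁ = ⌊(a₀+mₖ₊₁)/dₖ₊₁⌋:
  k=1: m=12, d=21, a=1
  k=2: m=9, d=4, a=5
  k=3: m=11, d=11, a=2
  k=4: m=11, d=4, a=5
  k=5: m=9, d=21, a=1
  k=6: m=12, d=1, a=24
d=1 and a=2a₀=24 at k=6, so the next step gives (m, d) = (12, 21) again — its k=1 value — and the period has length 6.

[12; 1, 5, 2, 5, 1, 24]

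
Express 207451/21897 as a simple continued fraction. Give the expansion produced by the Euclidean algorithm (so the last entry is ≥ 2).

[9; 2, 9, 10, 2, 7, 3, 2]

207451 = 9*21897 + 10378
21897 = 2*10378 + 1141
10378 = 9*1141 + 109
1141 = 10*109 + 51
109 = 2*51 + 7
51 = 7*7 + 2
7 = 3*2 + 1
2 = 2*1 + 0  (stop)
So 207451/21897 = [9; 2, 9, 10, 2, 7, 3, 2].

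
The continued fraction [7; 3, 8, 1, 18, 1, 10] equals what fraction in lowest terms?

44653/6099

Using pₖ = aₖpₖ₋₁ + pₖ₋₂ and qₖ = aₖqₖ₋₁ + qₖ₋₂:
  k=0: a=7, p=7, q=1
  k=1: a=3, p=22, q=3
  k=2: a=8, p=183, q=25
  k=3: a=1, p=205, q=28
  k=4: a=18, p=3873, q=529
  k=5: a=1, p=4078, q=557
  k=6: a=10, p=44653, q=6099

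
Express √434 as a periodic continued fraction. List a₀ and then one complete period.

[20; 1, 4, 1, 40]

a₀ = ⌊√434⌋ = 20.
With m₀=0, d₀=1 and mₖ₊₁ = dₖaₖ − mₖ, dₖ₊₁ = (n − mₖ₊₁²)/dₖ, aₖ₊₁ = ⌊(a₀+mₖ₊₁)/dₖ₊₁⌋:
  k=1: m=20, d=34, a=1
  k=2: m=14, d=7, a=4
  k=3: m=14, d=34, a=1
  k=4: m=20, d=1, a=40
d=1 and a=2a₀=40 at k=4, so the next step gives (m, d) = (20, 34) again — its k=1 value — and the period has length 4.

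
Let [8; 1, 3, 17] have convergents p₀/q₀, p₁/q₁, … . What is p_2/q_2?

35/4

Using pₖ = aₖpₖ₋₁ + pₖ₋₂, qₖ = aₖqₖ₋₁ + qₖ₋₂ (with p₋₁=1, p₋₂=0, q₋₁=0, q₋₂=1):
  k=0: a=8, p=8, q=1
  k=1: a=1, p=9, q=1
  k=2: a=3, p=35, q=4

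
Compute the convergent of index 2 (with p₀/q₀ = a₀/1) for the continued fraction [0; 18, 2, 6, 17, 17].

2/37

Using pₖ = aₖpₖ₋₁ + pₖ₋₂, qₖ = aₖqₖ₋₁ + qₖ₋₂ (with p₋₁=1, p₋₂=0, q₋₁=0, q₋₂=1):
  k=0: a=0, p=0, q=1
  k=1: a=18, p=1, q=18
  k=2: a=2, p=2, q=37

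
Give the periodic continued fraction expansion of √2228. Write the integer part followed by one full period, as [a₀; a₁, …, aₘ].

[47; 4, 1, 22, 1, 4, 94]

a₀ = ⌊√2228⌋ = 47.
With m₀=0, d₀=1 and mₖ₊₁ = dₖaₖ − mₖ, dₖ₊₁ = (n − mₖ₊₁²)/dₖ, aₖ₊₁ = ⌊(a₀+mₖ₊₁)/dₖ₊₁⌋:
  k=1: m=47, d=19, a=4
  k=2: m=29, d=73, a=1
  k=3: m=44, d=4, a=22
  k=4: m=44, d=73, a=1
  k=5: m=29, d=19, a=4
  k=6: m=47, d=1, a=94
d=1 and a=2a₀=94 at k=6, so the next step gives (m, d) = (47, 19) again — its k=1 value — and the period has length 6.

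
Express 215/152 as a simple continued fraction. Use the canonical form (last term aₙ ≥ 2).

215 = 1×152 + 63
152 = 2×63 + 26
63 = 2×26 + 11
26 = 2×11 + 4
11 = 2×4 + 3
4 = 1×3 + 1
3 = 3×1 + 0  (stop)
So 215/152 = [1; 2, 2, 2, 2, 1, 3].

[1; 2, 2, 2, 2, 1, 3]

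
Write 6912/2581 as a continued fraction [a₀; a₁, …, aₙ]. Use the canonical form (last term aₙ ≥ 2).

[2; 1, 2, 9, 2, 3, 1, 9]

6912 = 2·2581 + 1750
2581 = 1·1750 + 831
1750 = 2·831 + 88
831 = 9·88 + 39
88 = 2·39 + 10
39 = 3·10 + 9
10 = 1·9 + 1
9 = 9·1 + 0  (stop)
So 6912/2581 = [2; 1, 2, 9, 2, 3, 1, 9].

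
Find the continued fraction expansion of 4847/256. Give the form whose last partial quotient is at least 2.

4847 = 18·256 + 239
256 = 1·239 + 17
239 = 14·17 + 1
17 = 17·1 + 0  (stop)
So 4847/256 = [18; 1, 14, 17].

[18; 1, 14, 17]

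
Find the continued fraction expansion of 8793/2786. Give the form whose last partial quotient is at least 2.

[3; 6, 2, 2, 8, 3, 3]

8793 = 3·2786 + 435
2786 = 6·435 + 176
435 = 2·176 + 83
176 = 2·83 + 10
83 = 8·10 + 3
10 = 3·3 + 1
3 = 3·1 + 0  (stop)
So 8793/2786 = [3; 6, 2, 2, 8, 3, 3].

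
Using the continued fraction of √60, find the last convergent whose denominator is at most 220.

1433/185

√60 = [7; 1, 2, 1, 14, …] (period length 4).
Convergents:
  p_0/q_0 = 7/1
  p_1/q_1 = 8/1
  p_2/q_2 = 23/3
  p_3/q_3 = 31/4
  p_4/q_4 = 457/59
  p_5/q_5 = 488/63
  p_6/q_6 = 1433/185
  p_7/q_7 = 1921/248
q_6 = 185 ≤ 220 < 248 = q_7, so the answer is 1433/185.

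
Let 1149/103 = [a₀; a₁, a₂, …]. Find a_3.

3

1149 = 11·103 + 16   →  a_0 = 11
103 = 6·16 + 7   →  a_1 = 6
16 = 2·7 + 2   →  a_2 = 2
7 = 3·2 + 1   →  a_3 = 3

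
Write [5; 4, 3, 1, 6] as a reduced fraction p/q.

Fold from the inside: start with 6/1.
  1 + 1/6 = 7/6
  3 + 6/7 = 27/7
  4 + 7/27 = 115/27
  5 + 27/115 = 602/115

602/115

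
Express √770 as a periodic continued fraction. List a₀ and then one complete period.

a₀ = ⌊√770⌋ = 27.
With m₀=0, d₀=1 and mₖ₊₁ = dₖaₖ − mₖ, dₖ₊₁ = (n − mₖ₊₁²)/dₖ, aₖ₊₁ = ⌊(a₀+mₖ₊₁)/dₖ₊₁⌋:
  k=1: m=27, d=41, a=1
  k=2: m=14, d=14, a=2
  k=3: m=14, d=41, a=1
  k=4: m=27, d=1, a=54
d=1 and a=2a₀=54 at k=4, so the next step gives (m, d) = (27, 41) again — its k=1 value — and the period has length 4.

[27; 1, 2, 1, 54]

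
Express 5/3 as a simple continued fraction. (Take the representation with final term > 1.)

[1; 1, 2]

5 = 1×3 + 2
3 = 1×2 + 1
2 = 2×1 + 0  (stop)
So 5/3 = [1; 1, 2].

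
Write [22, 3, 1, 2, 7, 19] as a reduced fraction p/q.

Using pₖ = aₖpₖ₋₁ + pₖ₋₂ and qₖ = aₖqₖ₋₁ + qₖ₋₂:
  k=0: a=22, p=22, q=1
  k=1: a=3, p=67, q=3
  k=2: a=1, p=89, q=4
  k=3: a=2, p=245, q=11
  k=4: a=7, p=1804, q=81
  k=5: a=19, p=34521, q=1550

34521/1550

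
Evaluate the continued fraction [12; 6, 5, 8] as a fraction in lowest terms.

Fold from the inside: start with 8/1.
  5 + 1/8 = 41/8
  6 + 8/41 = 254/41
  12 + 41/254 = 3089/254

3089/254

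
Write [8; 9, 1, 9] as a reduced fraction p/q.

802/99

Using pₖ = aₖpₖ₋₁ + pₖ₋₂ and qₖ = aₖqₖ₋₁ + qₖ₋₂:
  k=0: a=8, p=8, q=1
  k=1: a=9, p=73, q=9
  k=2: a=1, p=81, q=10
  k=3: a=9, p=802, q=99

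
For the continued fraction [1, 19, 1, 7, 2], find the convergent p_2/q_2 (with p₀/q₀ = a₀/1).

21/20

Using pₖ = aₖpₖ₋₁ + pₖ₋₂, qₖ = aₖqₖ₋₁ + qₖ₋₂ (with p₋₁=1, p₋₂=0, q₋₁=0, q₋₂=1):
  k=0: a=1, p=1, q=1
  k=1: a=19, p=20, q=19
  k=2: a=1, p=21, q=20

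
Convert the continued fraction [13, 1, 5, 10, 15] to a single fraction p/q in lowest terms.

12743/921

Using pₖ = aₖpₖ₋₁ + pₖ₋₂ and qₖ = aₖqₖ₋₁ + qₖ₋₂:
  k=0: a=13, p=13, q=1
  k=1: a=1, p=14, q=1
  k=2: a=5, p=83, q=6
  k=3: a=10, p=844, q=61
  k=4: a=15, p=12743, q=921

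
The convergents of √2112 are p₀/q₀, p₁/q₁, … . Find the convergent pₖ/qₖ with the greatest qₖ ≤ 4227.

√2112 = [45; 1, 21, 1, 90, …] (period length 4).
Convergents:
  p_0/q_0 = 45/1
  p_1/q_1 = 46/1
  p_2/q_2 = 1011/22
  p_3/q_3 = 1057/23
  p_4/q_4 = 96141/2092
  p_5/q_5 = 97198/2115
  p_6/q_6 = 2137299/46507
q_5 = 2115 ≤ 4227 < 46507 = q_6, so the answer is 97198/2115.

97198/2115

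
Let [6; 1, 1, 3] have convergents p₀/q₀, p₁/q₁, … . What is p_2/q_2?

Using pₖ = aₖpₖ₋₁ + pₖ₋₂, qₖ = aₖqₖ₋₁ + qₖ₋₂ (with p₋₁=1, p₋₂=0, q₋₁=0, q₋₂=1):
  k=0: a=6, p=6, q=1
  k=1: a=1, p=7, q=1
  k=2: a=1, p=13, q=2

13/2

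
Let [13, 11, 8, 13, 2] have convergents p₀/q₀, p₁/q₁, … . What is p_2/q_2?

Using pₖ = aₖpₖ₋₁ + pₖ₋₂, qₖ = aₖqₖ₋₁ + qₖ₋₂ (with p₋₁=1, p₋₂=0, q₋₁=0, q₋₂=1):
  k=0: a=13, p=13, q=1
  k=1: a=11, p=144, q=11
  k=2: a=8, p=1165, q=89

1165/89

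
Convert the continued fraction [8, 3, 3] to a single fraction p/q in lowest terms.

83/10

Fold from the inside: start with 3/1.
  3 + 1/3 = 10/3
  8 + 3/10 = 83/10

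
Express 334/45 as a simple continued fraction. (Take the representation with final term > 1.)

[7; 2, 2, 1, 2, 2]

334 = 7*45 + 19
45 = 2*19 + 7
19 = 2*7 + 5
7 = 1*5 + 2
5 = 2*2 + 1
2 = 2*1 + 0  (stop)
So 334/45 = [7; 2, 2, 1, 2, 2].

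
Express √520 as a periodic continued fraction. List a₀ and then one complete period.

a₀ = ⌊√520⌋ = 22.

[22; 1, 4, 11, 4, 1, 44]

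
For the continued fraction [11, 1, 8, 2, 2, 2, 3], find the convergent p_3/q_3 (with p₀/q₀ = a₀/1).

226/19

Using pₖ = aₖpₖ₋₁ + pₖ₋₂, qₖ = aₖqₖ₋₁ + qₖ₋₂ (with p₋₁=1, p₋₂=0, q₋₁=0, q₋₂=1):
  k=0: a=11, p=11, q=1
  k=1: a=1, p=12, q=1
  k=2: a=8, p=107, q=9
  k=3: a=2, p=226, q=19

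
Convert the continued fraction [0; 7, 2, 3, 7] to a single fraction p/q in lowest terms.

Using pₖ = aₖpₖ₋₁ + pₖ₋₂ and qₖ = aₖqₖ₋₁ + qₖ₋₂:
  k=0: a=0, p=0, q=1
  k=1: a=7, p=1, q=7
  k=2: a=2, p=2, q=15
  k=3: a=3, p=7, q=52
  k=4: a=7, p=51, q=379

51/379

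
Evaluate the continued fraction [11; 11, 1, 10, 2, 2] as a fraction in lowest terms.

Fold from the inside: start with 2/1.
  2 + 1/2 = 5/2
  10 + 2/5 = 52/5
  1 + 5/52 = 57/52
  11 + 52/57 = 679/57
  11 + 57/679 = 7526/679

7526/679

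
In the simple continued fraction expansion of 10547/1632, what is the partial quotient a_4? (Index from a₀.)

3

10547 = 6·1632 + 755   →  a_0 = 6
1632 = 2·755 + 122   →  a_1 = 2
755 = 6·122 + 23   →  a_2 = 6
122 = 5·23 + 7   →  a_3 = 5
23 = 3·7 + 2   →  a_4 = 3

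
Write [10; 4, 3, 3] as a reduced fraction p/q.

Fold from the inside: start with 3/1.
  3 + 1/3 = 10/3
  4 + 3/10 = 43/10
  10 + 10/43 = 440/43

440/43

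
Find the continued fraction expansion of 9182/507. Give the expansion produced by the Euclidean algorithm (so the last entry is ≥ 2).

[18; 9, 18, 1, 2]

9182 = 18*507 + 56
507 = 9*56 + 3
56 = 18*3 + 2
3 = 1*2 + 1
2 = 2*1 + 0  (stop)
So 9182/507 = [18; 9, 18, 1, 2].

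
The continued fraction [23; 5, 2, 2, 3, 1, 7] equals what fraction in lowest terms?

Fold from the inside: start with 7/1.
  1 + 1/7 = 8/7
  3 + 7/8 = 31/8
  2 + 8/31 = 70/31
  2 + 31/70 = 171/70
  5 + 70/171 = 925/171
  23 + 171/925 = 21446/925

21446/925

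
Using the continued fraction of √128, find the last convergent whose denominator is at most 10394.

√128 = [11; 3, 5, 3, 22, …] (period length 4).
Convergents:
  p_0/q_0 = 11/1
  p_1/q_1 = 34/3
  p_2/q_2 = 181/16
  p_3/q_3 = 577/51
  p_4/q_4 = 12875/1138
  p_5/q_5 = 39202/3465
  p_6/q_6 = 208885/18463
q_5 = 3465 ≤ 10394 < 18463 = q_6, so the answer is 39202/3465.

39202/3465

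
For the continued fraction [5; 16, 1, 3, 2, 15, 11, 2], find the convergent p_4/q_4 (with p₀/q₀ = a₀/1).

Using pₖ = aₖpₖ₋₁ + pₖ₋₂, qₖ = aₖqₖ₋₁ + qₖ₋₂ (with p₋₁=1, p₋₂=0, q₋₁=0, q₋₂=1):
  k=0: a=5, p=5, q=1
  k=1: a=16, p=81, q=16
  k=2: a=1, p=86, q=17
  k=3: a=3, p=339, q=67
  k=4: a=2, p=764, q=151

764/151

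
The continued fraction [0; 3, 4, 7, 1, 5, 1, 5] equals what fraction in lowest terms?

Using pₖ = aₖpₖ₋₁ + pₖ₋₂ and qₖ = aₖqₖ₋₁ + qₖ₋₂:
  k=0: a=0, p=0, q=1
  k=1: a=3, p=1, q=3
  k=2: a=4, p=4, q=13
  k=3: a=7, p=29, q=94
  k=4: a=1, p=33, q=107
  k=5: a=5, p=194, q=629
  k=6: a=1, p=227, q=736
  k=7: a=5, p=1329, q=4309

1329/4309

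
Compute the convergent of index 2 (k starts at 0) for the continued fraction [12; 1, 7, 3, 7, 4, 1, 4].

103/8

Using pₖ = aₖpₖ₋₁ + pₖ₋₂, qₖ = aₖqₖ₋₁ + qₖ₋₂ (with p₋₁=1, p₋₂=0, q₋₁=0, q₋₂=1):
  k=0: a=12, p=12, q=1
  k=1: a=1, p=13, q=1
  k=2: a=7, p=103, q=8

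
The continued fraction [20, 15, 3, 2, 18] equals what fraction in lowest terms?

Fold from the inside: start with 18/1.
  2 + 1/18 = 37/18
  3 + 18/37 = 129/37
  15 + 37/129 = 1972/129
  20 + 129/1972 = 39569/1972

39569/1972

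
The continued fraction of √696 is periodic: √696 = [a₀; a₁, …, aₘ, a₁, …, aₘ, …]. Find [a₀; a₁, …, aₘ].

[26; 2, 1, 1, 1, 1, 1, 2, 52]

a₀ = ⌊√696⌋ = 26.
With m₀=0, d₀=1 and mₖ₊₁ = dₖaₖ − mₖ, dₖ₊₁ = (n − mₖ₊₁²)/dₖ, aₖ₊₁ = ⌊(a₀+mₖ₊₁)/dₖ₊₁⌋:
  k=1: m=26, d=20, a=2
  k=2: m=14, d=25, a=1
  k=3: m=11, d=23, a=1
  k=4: m=12, d=24, a=1
  k=5: m=12, d=23, a=1
  k=6: m=11, d=25, a=1
  k=7: m=14, d=20, a=2
  k=8: m=26, d=1, a=52
d=1 and a=2a₀=52 at k=8, so the next step gives (m, d) = (26, 20) again — its k=1 value — and the period has length 8.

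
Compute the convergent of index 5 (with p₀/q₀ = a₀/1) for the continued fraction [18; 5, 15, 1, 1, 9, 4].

Using pₖ = aₖpₖ₋₁ + pₖ₋₂, qₖ = aₖqₖ₋₁ + qₖ₋₂ (with p₋₁=1, p₋₂=0, q₋₁=0, q₋₂=1):
  k=0: a=18, p=18, q=1
  k=1: a=5, p=91, q=5
  k=2: a=15, p=1383, q=76
  k=3: a=1, p=1474, q=81
  k=4: a=1, p=2857, q=157
  k=5: a=9, p=27187, q=1494

27187/1494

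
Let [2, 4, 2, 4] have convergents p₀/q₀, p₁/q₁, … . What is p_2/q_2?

20/9

Using pₖ = aₖpₖ₋₁ + pₖ₋₂, qₖ = aₖqₖ₋₁ + qₖ₋₂ (with p₋₁=1, p₋₂=0, q₋₁=0, q₋₂=1):
  k=0: a=2, p=2, q=1
  k=1: a=4, p=9, q=4
  k=2: a=2, p=20, q=9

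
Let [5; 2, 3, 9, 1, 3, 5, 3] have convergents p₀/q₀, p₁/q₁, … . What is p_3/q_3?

Using pₖ = aₖpₖ₋₁ + pₖ₋₂, qₖ = aₖqₖ₋₁ + qₖ₋₂ (with p₋₁=1, p₋₂=0, q₋₁=0, q₋₂=1):
  k=0: a=5, p=5, q=1
  k=1: a=2, p=11, q=2
  k=2: a=3, p=38, q=7
  k=3: a=9, p=353, q=65

353/65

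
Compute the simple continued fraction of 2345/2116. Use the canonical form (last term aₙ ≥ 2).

[1; 9, 4, 6, 9]

2345 = 1*2116 + 229
2116 = 9*229 + 55
229 = 4*55 + 9
55 = 6*9 + 1
9 = 9*1 + 0  (stop)
So 2345/2116 = [1; 9, 4, 6, 9].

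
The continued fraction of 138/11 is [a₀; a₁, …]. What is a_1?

1

138 = 12·11 + 6   →  a_0 = 12
11 = 1·6 + 5   →  a_1 = 1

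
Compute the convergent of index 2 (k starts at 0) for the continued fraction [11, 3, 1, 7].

45/4

Using pₖ = aₖpₖ₋₁ + pₖ₋₂, qₖ = aₖqₖ₋₁ + qₖ₋₂ (with p₋₁=1, p₋₂=0, q₋₁=0, q₋₂=1):
  k=0: a=11, p=11, q=1
  k=1: a=3, p=34, q=3
  k=2: a=1, p=45, q=4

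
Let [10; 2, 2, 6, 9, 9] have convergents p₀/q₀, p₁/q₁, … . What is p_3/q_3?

Using pₖ = aₖpₖ₋₁ + pₖ₋₂, qₖ = aₖqₖ₋₁ + qₖ₋₂ (with p₋₁=1, p₋₂=0, q₋₁=0, q₋₂=1):
  k=0: a=10, p=10, q=1
  k=1: a=2, p=21, q=2
  k=2: a=2, p=52, q=5
  k=3: a=6, p=333, q=32

333/32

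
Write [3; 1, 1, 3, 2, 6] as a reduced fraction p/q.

Using pₖ = aₖpₖ₋₁ + pₖ₋₂ and qₖ = aₖqₖ₋₁ + qₖ₋₂:
  k=0: a=3, p=3, q=1
  k=1: a=1, p=4, q=1
  k=2: a=1, p=7, q=2
  k=3: a=3, p=25, q=7
  k=4: a=2, p=57, q=16
  k=5: a=6, p=367, q=103

367/103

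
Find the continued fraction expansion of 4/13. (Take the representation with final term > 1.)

[0; 3, 4]

4 = 0*13 + 4
13 = 3*4 + 1
4 = 4*1 + 0  (stop)
So 4/13 = [0; 3, 4].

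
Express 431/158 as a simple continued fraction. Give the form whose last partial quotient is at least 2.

431 = 2×158 + 115
158 = 1×115 + 43
115 = 2×43 + 29
43 = 1×29 + 14
29 = 2×14 + 1
14 = 14×1 + 0  (stop)
So 431/158 = [2; 1, 2, 1, 2, 14].

[2; 1, 2, 1, 2, 14]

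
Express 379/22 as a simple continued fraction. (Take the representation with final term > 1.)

379 = 17·22 + 5
22 = 4·5 + 2
5 = 2·2 + 1
2 = 2·1 + 0  (stop)
So 379/22 = [17; 4, 2, 2].

[17; 4, 2, 2]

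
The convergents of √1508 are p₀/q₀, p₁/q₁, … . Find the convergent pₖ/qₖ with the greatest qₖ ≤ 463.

√1508 = [38; 1, 4, 1, 76, …] (period length 4).
Convergents:
  p_0/q_0 = 38/1
  p_1/q_1 = 39/1
  p_2/q_2 = 194/5
  p_3/q_3 = 233/6
  p_4/q_4 = 17902/461
  p_5/q_5 = 18135/467
q_4 = 461 ≤ 463 < 467 = q_5, so the answer is 17902/461.

17902/461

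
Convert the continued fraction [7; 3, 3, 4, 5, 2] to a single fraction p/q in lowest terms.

Using pₖ = aₖpₖ₋₁ + pₖ₋₂ and qₖ = aₖqₖ₋₁ + qₖ₋₂:
  k=0: a=7, p=7, q=1
  k=1: a=3, p=22, q=3
  k=2: a=3, p=73, q=10
  k=3: a=4, p=314, q=43
  k=4: a=5, p=1643, q=225
  k=5: a=2, p=3600, q=493

3600/493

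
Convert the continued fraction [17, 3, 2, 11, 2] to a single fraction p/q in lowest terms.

Fold from the inside: start with 2/1.
  11 + 1/2 = 23/2
  2 + 2/23 = 48/23
  3 + 23/48 = 167/48
  17 + 48/167 = 2887/167

2887/167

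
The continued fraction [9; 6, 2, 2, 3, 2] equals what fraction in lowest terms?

Fold from the inside: start with 2/1.
  3 + 1/2 = 7/2
  2 + 2/7 = 16/7
  2 + 7/16 = 39/16
  6 + 16/39 = 250/39
  9 + 39/250 = 2289/250

2289/250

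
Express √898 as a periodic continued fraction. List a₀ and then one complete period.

[29; 1, 28, 1, 58]

a₀ = ⌊√898⌋ = 29.
With m₀=0, d₀=1 and mₖ₊₁ = dₖaₖ − mₖ, dₖ₊₁ = (n − mₖ₊₁²)/dₖ, aₖ₊₁ = ⌊(a₀+mₖ₊₁)/dₖ₊₁⌋:
  k=1: m=29, d=57, a=1
  k=2: m=28, d=2, a=28
  k=3: m=28, d=57, a=1
  k=4: m=29, d=1, a=58
d=1 and a=2a₀=58 at k=4, so the next step gives (m, d) = (29, 57) again — its k=1 value — and the period has length 4.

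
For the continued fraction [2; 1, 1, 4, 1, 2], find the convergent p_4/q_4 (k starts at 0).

28/11

Using pₖ = aₖpₖ₋₁ + pₖ₋₂, qₖ = aₖqₖ₋₁ + qₖ₋₂ (with p₋₁=1, p₋₂=0, q₋₁=0, q₋₂=1):
  k=0: a=2, p=2, q=1
  k=1: a=1, p=3, q=1
  k=2: a=1, p=5, q=2
  k=3: a=4, p=23, q=9
  k=4: a=1, p=28, q=11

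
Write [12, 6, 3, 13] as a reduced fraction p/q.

3076/253

Using pₖ = aₖpₖ₋₁ + pₖ₋₂ and qₖ = aₖqₖ₋₁ + qₖ₋₂:
  k=0: a=12, p=12, q=1
  k=1: a=6, p=73, q=6
  k=2: a=3, p=231, q=19
  k=3: a=13, p=3076, q=253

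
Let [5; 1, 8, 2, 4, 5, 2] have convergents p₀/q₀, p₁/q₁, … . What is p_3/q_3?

112/19

Using pₖ = aₖpₖ₋₁ + pₖ₋₂, qₖ = aₖqₖ₋₁ + qₖ₋₂ (with p₋₁=1, p₋₂=0, q₋₁=0, q₋₂=1):
  k=0: a=5, p=5, q=1
  k=1: a=1, p=6, q=1
  k=2: a=8, p=53, q=9
  k=3: a=2, p=112, q=19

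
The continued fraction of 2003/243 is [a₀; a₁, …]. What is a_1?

2003 = 8·243 + 59   →  a_0 = 8
243 = 4·59 + 7   →  a_1 = 4

4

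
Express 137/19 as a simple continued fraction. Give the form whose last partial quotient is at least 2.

137 = 7·19 + 4
19 = 4·4 + 3
4 = 1·3 + 1
3 = 3·1 + 0  (stop)
So 137/19 = [7; 4, 1, 3].

[7; 4, 1, 3]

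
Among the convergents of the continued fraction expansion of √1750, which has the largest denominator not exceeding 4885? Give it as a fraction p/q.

126001/3012

√1750 = [41; 1, 4, 1, 82, …] (period length 4).
Convergents:
  p_0/q_0 = 41/1
  p_1/q_1 = 42/1
  p_2/q_2 = 209/5
  p_3/q_3 = 251/6
  p_4/q_4 = 20791/497
  p_5/q_5 = 21042/503
  p_6/q_6 = 104959/2509
  p_7/q_7 = 126001/3012
  p_8/q_8 = 10437041/249493
q_7 = 3012 ≤ 4885 < 249493 = q_8, so the answer is 126001/3012.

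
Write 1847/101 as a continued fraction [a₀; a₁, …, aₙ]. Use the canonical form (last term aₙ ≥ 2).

1847 = 18*101 + 29
101 = 3*29 + 14
29 = 2*14 + 1
14 = 14*1 + 0  (stop)
So 1847/101 = [18; 3, 2, 14].

[18; 3, 2, 14]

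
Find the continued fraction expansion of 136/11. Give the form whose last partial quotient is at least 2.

[12; 2, 1, 3]

136 = 12·11 + 4
11 = 2·4 + 3
4 = 1·3 + 1
3 = 3·1 + 0  (stop)
So 136/11 = [12; 2, 1, 3].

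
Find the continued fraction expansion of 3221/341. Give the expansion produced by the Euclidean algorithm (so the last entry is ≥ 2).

[9; 2, 4, 9, 4]

3221 = 9×341 + 152
341 = 2×152 + 37
152 = 4×37 + 4
37 = 9×4 + 1
4 = 4×1 + 0  (stop)
So 3221/341 = [9; 2, 4, 9, 4].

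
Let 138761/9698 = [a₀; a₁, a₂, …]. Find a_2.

4

138761 = 14·9698 + 2989   →  a_0 = 14
9698 = 3·2989 + 731   →  a_1 = 3
2989 = 4·731 + 65   →  a_2 = 4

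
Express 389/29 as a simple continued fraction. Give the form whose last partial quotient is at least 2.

[13; 2, 2, 2, 2]

389 = 13·29 + 12
29 = 2·12 + 5
12 = 2·5 + 2
5 = 2·2 + 1
2 = 2·1 + 0  (stop)
So 389/29 = [13; 2, 2, 2, 2].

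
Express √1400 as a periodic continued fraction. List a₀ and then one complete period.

[37; 2, 2, 2, 74]

a₀ = ⌊√1400⌋ = 37.
With m₀=0, d₀=1 and mₖ₊₁ = dₖaₖ − mₖ, dₖ₊₁ = (n − mₖ₊₁²)/dₖ, aₖ₊₁ = ⌊(a₀+mₖ₊₁)/dₖ₊₁⌋:
  k=1: m=37, d=31, a=2
  k=2: m=25, d=25, a=2
  k=3: m=25, d=31, a=2
  k=4: m=37, d=1, a=74
d=1 and a=2a₀=74 at k=4, so the next step gives (m, d) = (37, 31) again — its k=1 value — and the period has length 4.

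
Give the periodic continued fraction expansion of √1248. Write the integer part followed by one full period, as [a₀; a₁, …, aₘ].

[35; 3, 17, 3, 70]

a₀ = ⌊√1248⌋ = 35.
With m₀=0, d₀=1 and mₖ₊₁ = dₖaₖ − mₖ, dₖ₊₁ = (n − mₖ₊₁²)/dₖ, aₖ₊₁ = ⌊(a₀+mₖ₊₁)/dₖ₊₁⌋:
  k=1: m=35, d=23, a=3
  k=2: m=34, d=4, a=17
  k=3: m=34, d=23, a=3
  k=4: m=35, d=1, a=70
d=1 and a=2a₀=70 at k=4, so the next step gives (m, d) = (35, 23) again — its k=1 value — and the period has length 4.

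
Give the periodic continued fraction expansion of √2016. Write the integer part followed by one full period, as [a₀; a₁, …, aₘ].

[44; 1, 8, 1, 88]

a₀ = ⌊√2016⌋ = 44.
With m₀=0, d₀=1 and mₖ₊₁ = dₖaₖ − mₖ, dₖ₊₁ = (n − mₖ₊₁²)/dₖ, aₖ₊₁ = ⌊(a₀+mₖ₊₁)/dₖ₊₁⌋:
  k=1: m=44, d=80, a=1
  k=2: m=36, d=9, a=8
  k=3: m=36, d=80, a=1
  k=4: m=44, d=1, a=88
d=1 and a=2a₀=88 at k=4, so the next step gives (m, d) = (44, 80) again — its k=1 value — and the period has length 4.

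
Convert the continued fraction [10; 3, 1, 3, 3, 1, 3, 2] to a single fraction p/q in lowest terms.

Using pₖ = aₖpₖ₋₁ + pₖ₋₂ and qₖ = aₖqₖ₋₁ + qₖ₋₂:
  k=0: a=10, p=10, q=1
  k=1: a=3, p=31, q=3
  k=2: a=1, p=41, q=4
  k=3: a=3, p=154, q=15
  k=4: a=3, p=503, q=49
  k=5: a=1, p=657, q=64
  k=6: a=3, p=2474, q=241
  k=7: a=2, p=5605, q=546

5605/546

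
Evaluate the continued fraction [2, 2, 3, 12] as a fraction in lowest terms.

Using pₖ = aₖpₖ₋₁ + pₖ₋₂ and qₖ = aₖqₖ₋₁ + qₖ₋₂:
  k=0: a=2, p=2, q=1
  k=1: a=2, p=5, q=2
  k=2: a=3, p=17, q=7
  k=3: a=12, p=209, q=86

209/86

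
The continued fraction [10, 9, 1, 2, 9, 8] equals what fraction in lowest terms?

22197/2197

Fold from the inside: start with 8/1.
  9 + 1/8 = 73/8
  2 + 8/73 = 154/73
  1 + 73/154 = 227/154
  9 + 154/227 = 2197/227
  10 + 227/2197 = 22197/2197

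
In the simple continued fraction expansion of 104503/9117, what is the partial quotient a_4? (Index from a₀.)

104503 = 11·9117 + 4216   →  a_0 = 11
9117 = 2·4216 + 685   →  a_1 = 2
4216 = 6·685 + 106   →  a_2 = 6
685 = 6·106 + 49   →  a_3 = 6
106 = 2·49 + 8   →  a_4 = 2

2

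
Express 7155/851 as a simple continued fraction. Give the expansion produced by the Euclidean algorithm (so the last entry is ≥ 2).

[8; 2, 2, 4, 1, 3, 8]

7155 = 8·851 + 347
851 = 2·347 + 157
347 = 2·157 + 33
157 = 4·33 + 25
33 = 1·25 + 8
25 = 3·8 + 1
8 = 8·1 + 0  (stop)
So 7155/851 = [8; 2, 2, 4, 1, 3, 8].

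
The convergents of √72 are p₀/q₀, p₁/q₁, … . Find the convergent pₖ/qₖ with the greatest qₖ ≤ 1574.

9512/1121

√72 = [8; 2, 16, …] (period length 2).
Convergents:
  p_0/q_0 = 8/1
  p_1/q_1 = 17/2
  p_2/q_2 = 280/33
  p_3/q_3 = 577/68
  p_4/q_4 = 9512/1121
  p_5/q_5 = 19601/2310
q_4 = 1121 ≤ 1574 < 2310 = q_5, so the answer is 9512/1121.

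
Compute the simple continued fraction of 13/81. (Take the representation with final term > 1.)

[0; 6, 4, 3]

13 = 0×81 + 13
81 = 6×13 + 3
13 = 4×3 + 1
3 = 3×1 + 0  (stop)
So 13/81 = [0; 6, 4, 3].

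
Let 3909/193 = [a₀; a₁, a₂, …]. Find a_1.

3

3909 = 20·193 + 49   →  a_0 = 20
193 = 3·49 + 46   →  a_1 = 3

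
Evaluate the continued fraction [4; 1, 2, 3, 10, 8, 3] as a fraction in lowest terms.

12241/2605

Fold from the inside: start with 3/1.
  8 + 1/3 = 25/3
  10 + 3/25 = 253/25
  3 + 25/253 = 784/253
  2 + 253/784 = 1821/784
  1 + 784/1821 = 2605/1821
  4 + 1821/2605 = 12241/2605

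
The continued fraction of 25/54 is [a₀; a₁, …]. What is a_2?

25 = 0·54 + 25   →  a_0 = 0
54 = 2·25 + 4   →  a_1 = 2
25 = 6·4 + 1   →  a_2 = 6

6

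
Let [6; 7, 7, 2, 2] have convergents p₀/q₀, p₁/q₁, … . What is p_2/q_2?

Using pₖ = aₖpₖ₋₁ + pₖ₋₂, qₖ = aₖqₖ₋₁ + qₖ₋₂ (with p₋₁=1, p₋₂=0, q₋₁=0, q₋₂=1):
  k=0: a=6, p=6, q=1
  k=1: a=7, p=43, q=7
  k=2: a=7, p=307, q=50

307/50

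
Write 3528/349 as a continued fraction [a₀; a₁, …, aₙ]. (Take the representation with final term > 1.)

3528 = 10×349 + 38
349 = 9×38 + 7
38 = 5×7 + 3
7 = 2×3 + 1
3 = 3×1 + 0  (stop)
So 3528/349 = [10; 9, 5, 2, 3].

[10; 9, 5, 2, 3]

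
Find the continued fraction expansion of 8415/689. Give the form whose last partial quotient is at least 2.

[12; 4, 1, 2, 5, 9]

8415 = 12*689 + 147
689 = 4*147 + 101
147 = 1*101 + 46
101 = 2*46 + 9
46 = 5*9 + 1
9 = 9*1 + 0  (stop)
So 8415/689 = [12; 4, 1, 2, 5, 9].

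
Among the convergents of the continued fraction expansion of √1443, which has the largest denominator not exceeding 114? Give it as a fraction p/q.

√1443 = [37; 1, 74, …] (period length 2).
Convergents:
  p_0/q_0 = 37/1
  p_1/q_1 = 38/1
  p_2/q_2 = 2849/75
  p_3/q_3 = 2887/76
  p_4/q_4 = 216487/5699
q_3 = 76 ≤ 114 < 5699 = q_4, so the answer is 2887/76.

2887/76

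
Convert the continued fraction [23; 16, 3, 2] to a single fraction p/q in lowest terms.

2629/114

Using pₖ = aₖpₖ₋₁ + pₖ₋₂ and qₖ = aₖqₖ₋₁ + qₖ₋₂:
  k=0: a=23, p=23, q=1
  k=1: a=16, p=369, q=16
  k=2: a=3, p=1130, q=49
  k=3: a=2, p=2629, q=114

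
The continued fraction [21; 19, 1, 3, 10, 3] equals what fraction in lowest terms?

52816/2509

Fold from the inside: start with 3/1.
  10 + 1/3 = 31/3
  3 + 3/31 = 96/31
  1 + 31/96 = 127/96
  19 + 96/127 = 2509/127
  21 + 127/2509 = 52816/2509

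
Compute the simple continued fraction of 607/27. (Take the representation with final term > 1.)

607 = 22*27 + 13
27 = 2*13 + 1
13 = 13*1 + 0  (stop)
So 607/27 = [22; 2, 13].

[22; 2, 13]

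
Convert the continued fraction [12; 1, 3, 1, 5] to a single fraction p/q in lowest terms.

Fold from the inside: start with 5/1.
  1 + 1/5 = 6/5
  3 + 5/6 = 23/6
  1 + 6/23 = 29/23
  12 + 23/29 = 371/29

371/29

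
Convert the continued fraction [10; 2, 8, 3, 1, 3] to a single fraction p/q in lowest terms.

Fold from the inside: start with 3/1.
  1 + 1/3 = 4/3
  3 + 3/4 = 15/4
  8 + 4/15 = 124/15
  2 + 15/124 = 263/124
  10 + 124/263 = 2754/263

2754/263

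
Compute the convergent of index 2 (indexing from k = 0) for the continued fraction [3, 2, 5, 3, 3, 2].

Using pₖ = aₖpₖ₋₁ + pₖ₋₂, qₖ = aₖqₖ₋₁ + qₖ₋₂ (with p₋₁=1, p₋₂=0, q₋₁=0, q₋₂=1):
  k=0: a=3, p=3, q=1
  k=1: a=2, p=7, q=2
  k=2: a=5, p=38, q=11

38/11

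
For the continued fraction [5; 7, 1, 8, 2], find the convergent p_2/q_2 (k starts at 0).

Using pₖ = aₖpₖ₋₁ + pₖ₋₂, qₖ = aₖqₖ₋₁ + qₖ₋₂ (with p₋₁=1, p₋₂=0, q₋₁=0, q₋₂=1):
  k=0: a=5, p=5, q=1
  k=1: a=7, p=36, q=7
  k=2: a=1, p=41, q=8

41/8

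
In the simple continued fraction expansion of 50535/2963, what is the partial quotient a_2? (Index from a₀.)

14

50535 = 17·2963 + 164   →  a_0 = 17
2963 = 18·164 + 11   →  a_1 = 18
164 = 14·11 + 10   →  a_2 = 14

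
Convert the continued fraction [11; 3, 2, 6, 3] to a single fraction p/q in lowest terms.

1603/142

Fold from the inside: start with 3/1.
  6 + 1/3 = 19/3
  2 + 3/19 = 41/19
  3 + 19/41 = 142/41
  11 + 41/142 = 1603/142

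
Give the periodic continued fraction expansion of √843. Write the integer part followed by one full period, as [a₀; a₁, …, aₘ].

[29; 29, 58]

a₀ = ⌊√843⌋ = 29.
With m₀=0, d₀=1 and mₖ₊₁ = dₖaₖ − mₖ, dₖ₊₁ = (n − mₖ₊₁²)/dₖ, aₖ₊₁ = ⌊(a₀+mₖ₊₁)/dₖ₊₁⌋:
  k=1: m=29, d=2, a=29
  k=2: m=29, d=1, a=58
d=1 and a=2a₀=58 at k=2, so the next step gives (m, d) = (29, 2) again — its k=1 value — and the period has length 2.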